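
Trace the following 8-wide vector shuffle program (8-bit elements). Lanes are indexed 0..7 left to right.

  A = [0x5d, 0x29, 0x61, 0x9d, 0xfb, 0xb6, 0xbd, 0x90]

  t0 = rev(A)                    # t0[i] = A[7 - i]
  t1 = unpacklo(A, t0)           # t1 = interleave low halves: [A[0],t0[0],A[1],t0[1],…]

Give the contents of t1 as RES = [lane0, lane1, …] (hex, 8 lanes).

RES = [ 0x5d  0x90  0x29  0xbd  0x61  0xb6  0x9d  0xfb ]

t0 = [0x90, 0xbd, 0xb6, 0xfb, 0x9d, 0x61, 0x29, 0x5d]
t1 = [0x5d, 0x90, 0x29, 0xbd, 0x61, 0xb6, 0x9d, 0xfb]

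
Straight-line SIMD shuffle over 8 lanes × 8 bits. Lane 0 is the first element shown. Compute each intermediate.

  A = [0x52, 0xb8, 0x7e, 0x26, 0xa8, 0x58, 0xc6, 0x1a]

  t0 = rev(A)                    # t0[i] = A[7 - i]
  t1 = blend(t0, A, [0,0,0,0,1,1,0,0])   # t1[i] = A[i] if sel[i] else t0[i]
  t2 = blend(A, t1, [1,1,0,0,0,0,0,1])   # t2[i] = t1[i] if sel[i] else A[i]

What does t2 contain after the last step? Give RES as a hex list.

RES = [ 0x1a  0xc6  0x7e  0x26  0xa8  0x58  0xc6  0x52 ]

  t0: 1a c6 58 a8 26 7e b8 52
  t1: 1a c6 58 a8 a8 58 b8 52
  t2: 1a c6 7e 26 a8 58 c6 52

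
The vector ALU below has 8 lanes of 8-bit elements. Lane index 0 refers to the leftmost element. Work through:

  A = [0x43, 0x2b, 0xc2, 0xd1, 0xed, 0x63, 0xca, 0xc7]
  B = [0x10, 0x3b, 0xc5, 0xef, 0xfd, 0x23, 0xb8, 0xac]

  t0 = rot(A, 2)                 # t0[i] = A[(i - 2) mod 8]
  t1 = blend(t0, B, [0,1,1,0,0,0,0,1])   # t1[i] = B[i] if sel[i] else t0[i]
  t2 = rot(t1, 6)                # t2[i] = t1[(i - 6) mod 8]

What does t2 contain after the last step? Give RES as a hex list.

  t0: ca c7 43 2b c2 d1 ed 63
  t1: ca 3b c5 2b c2 d1 ed ac
  t2: c5 2b c2 d1 ed ac ca 3b

RES = [0xc5, 0x2b, 0xc2, 0xd1, 0xed, 0xac, 0xca, 0x3b]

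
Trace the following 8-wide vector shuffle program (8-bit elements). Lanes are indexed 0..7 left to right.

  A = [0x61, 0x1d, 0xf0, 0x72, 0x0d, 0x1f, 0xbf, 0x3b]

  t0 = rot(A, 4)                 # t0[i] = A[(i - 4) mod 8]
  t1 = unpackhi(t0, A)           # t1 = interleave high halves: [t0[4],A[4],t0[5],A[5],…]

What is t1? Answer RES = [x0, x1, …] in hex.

RES = [ 0x61  0x0d  0x1d  0x1f  0xf0  0xbf  0x72  0x3b ]

t0 = [0x0d, 0x1f, 0xbf, 0x3b, 0x61, 0x1d, 0xf0, 0x72]
t1 = [0x61, 0x0d, 0x1d, 0x1f, 0xf0, 0xbf, 0x72, 0x3b]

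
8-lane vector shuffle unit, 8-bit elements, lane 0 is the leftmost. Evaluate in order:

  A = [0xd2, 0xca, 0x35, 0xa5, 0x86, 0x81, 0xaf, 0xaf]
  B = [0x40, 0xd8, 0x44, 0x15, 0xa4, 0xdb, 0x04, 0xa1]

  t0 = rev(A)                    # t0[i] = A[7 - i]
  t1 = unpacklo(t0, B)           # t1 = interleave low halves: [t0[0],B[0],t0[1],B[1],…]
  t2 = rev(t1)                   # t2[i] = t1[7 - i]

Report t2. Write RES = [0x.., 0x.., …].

RES = [ 0x15  0x86  0x44  0x81  0xd8  0xaf  0x40  0xaf ]

t0 = [0xaf, 0xaf, 0x81, 0x86, 0xa5, 0x35, 0xca, 0xd2]
t1 = [0xaf, 0x40, 0xaf, 0xd8, 0x81, 0x44, 0x86, 0x15]
t2 = [0x15, 0x86, 0x44, 0x81, 0xd8, 0xaf, 0x40, 0xaf]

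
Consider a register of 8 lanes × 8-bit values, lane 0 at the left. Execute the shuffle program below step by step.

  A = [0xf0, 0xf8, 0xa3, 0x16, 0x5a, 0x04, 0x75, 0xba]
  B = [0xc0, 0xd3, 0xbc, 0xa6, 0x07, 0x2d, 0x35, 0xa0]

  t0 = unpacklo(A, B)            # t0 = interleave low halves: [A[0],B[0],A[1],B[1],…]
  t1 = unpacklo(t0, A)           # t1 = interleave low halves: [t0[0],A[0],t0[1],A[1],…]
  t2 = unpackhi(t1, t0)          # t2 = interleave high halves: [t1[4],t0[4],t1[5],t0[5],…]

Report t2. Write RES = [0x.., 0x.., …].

RES = [ 0xf8  0xa3  0xa3  0xbc  0xd3  0x16  0x16  0xa6 ]

  t0: f0 c0 f8 d3 a3 bc 16 a6
  t1: f0 f0 c0 f8 f8 a3 d3 16
  t2: f8 a3 a3 bc d3 16 16 a6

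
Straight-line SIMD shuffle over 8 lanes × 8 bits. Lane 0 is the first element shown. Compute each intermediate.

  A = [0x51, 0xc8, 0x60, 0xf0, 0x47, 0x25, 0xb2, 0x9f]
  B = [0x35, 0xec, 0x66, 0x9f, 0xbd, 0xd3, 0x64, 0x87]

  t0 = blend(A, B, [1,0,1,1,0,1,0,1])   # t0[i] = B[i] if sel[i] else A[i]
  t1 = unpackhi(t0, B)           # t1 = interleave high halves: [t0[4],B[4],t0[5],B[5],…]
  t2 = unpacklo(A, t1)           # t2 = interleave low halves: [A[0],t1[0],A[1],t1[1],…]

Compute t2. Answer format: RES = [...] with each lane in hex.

RES = [0x51, 0x47, 0xc8, 0xbd, 0x60, 0xd3, 0xf0, 0xd3]

  t0: 35 c8 66 9f 47 d3 b2 87
  t1: 47 bd d3 d3 b2 64 87 87
  t2: 51 47 c8 bd 60 d3 f0 d3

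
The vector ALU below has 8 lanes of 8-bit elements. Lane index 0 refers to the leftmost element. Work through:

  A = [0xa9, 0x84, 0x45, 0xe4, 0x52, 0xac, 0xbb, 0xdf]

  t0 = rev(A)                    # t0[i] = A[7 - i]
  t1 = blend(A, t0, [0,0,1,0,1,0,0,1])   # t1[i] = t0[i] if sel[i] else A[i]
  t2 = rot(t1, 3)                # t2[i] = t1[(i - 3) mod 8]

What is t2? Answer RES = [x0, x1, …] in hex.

RES = [ 0xac  0xbb  0xa9  0xa9  0x84  0xac  0xe4  0xe4 ]

→ t0 |df|bb|ac|52|e4|45|84|a9|
→ t1 |a9|84|ac|e4|e4|ac|bb|a9|
→ t2 |ac|bb|a9|a9|84|ac|e4|e4|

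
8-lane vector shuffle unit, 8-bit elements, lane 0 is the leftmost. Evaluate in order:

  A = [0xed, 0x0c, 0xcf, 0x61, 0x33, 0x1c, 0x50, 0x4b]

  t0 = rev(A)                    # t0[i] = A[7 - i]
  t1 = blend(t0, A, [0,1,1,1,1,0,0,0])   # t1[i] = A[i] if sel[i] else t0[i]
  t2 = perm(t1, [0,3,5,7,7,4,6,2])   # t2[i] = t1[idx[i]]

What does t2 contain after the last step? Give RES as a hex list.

  t0: 4b 50 1c 33 61 cf 0c ed
  t1: 4b 0c cf 61 33 cf 0c ed
  t2: 4b 61 cf ed ed 33 0c cf

RES = [0x4b, 0x61, 0xcf, 0xed, 0xed, 0x33, 0x0c, 0xcf]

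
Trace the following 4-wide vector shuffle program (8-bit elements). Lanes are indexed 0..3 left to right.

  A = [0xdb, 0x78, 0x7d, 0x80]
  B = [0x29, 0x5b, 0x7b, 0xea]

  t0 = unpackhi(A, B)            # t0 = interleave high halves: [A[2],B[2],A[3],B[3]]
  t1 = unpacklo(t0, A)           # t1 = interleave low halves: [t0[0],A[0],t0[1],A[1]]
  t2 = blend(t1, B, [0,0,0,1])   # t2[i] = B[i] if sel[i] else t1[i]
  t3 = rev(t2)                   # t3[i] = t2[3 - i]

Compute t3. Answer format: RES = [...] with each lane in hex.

RES = [ 0xea  0x7b  0xdb  0x7d ]

→ t0 |7d|7b|80|ea|
→ t1 |7d|db|7b|78|
→ t2 |7d|db|7b|ea|
→ t3 |ea|7b|db|7d|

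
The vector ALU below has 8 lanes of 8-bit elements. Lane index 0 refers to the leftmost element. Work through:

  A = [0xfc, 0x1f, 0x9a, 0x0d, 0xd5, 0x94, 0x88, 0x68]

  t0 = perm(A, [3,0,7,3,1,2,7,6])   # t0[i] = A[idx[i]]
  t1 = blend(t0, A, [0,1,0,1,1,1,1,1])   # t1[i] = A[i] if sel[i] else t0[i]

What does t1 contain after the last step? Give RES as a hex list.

RES = [0x0d, 0x1f, 0x68, 0x0d, 0xd5, 0x94, 0x88, 0x68]

t0 = [0x0d, 0xfc, 0x68, 0x0d, 0x1f, 0x9a, 0x68, 0x88]
t1 = [0x0d, 0x1f, 0x68, 0x0d, 0xd5, 0x94, 0x88, 0x68]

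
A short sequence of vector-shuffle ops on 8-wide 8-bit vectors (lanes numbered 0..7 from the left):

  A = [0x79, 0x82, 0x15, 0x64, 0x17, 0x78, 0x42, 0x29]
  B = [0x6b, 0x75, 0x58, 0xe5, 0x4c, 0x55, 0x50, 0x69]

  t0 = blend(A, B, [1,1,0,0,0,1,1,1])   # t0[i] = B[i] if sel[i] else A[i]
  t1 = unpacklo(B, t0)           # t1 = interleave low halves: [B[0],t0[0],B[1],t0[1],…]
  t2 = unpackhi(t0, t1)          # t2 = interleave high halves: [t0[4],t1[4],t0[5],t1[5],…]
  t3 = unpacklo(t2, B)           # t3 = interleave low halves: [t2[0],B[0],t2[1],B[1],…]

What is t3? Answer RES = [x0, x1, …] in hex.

RES = [ 0x17  0x6b  0x58  0x75  0x55  0x58  0x15  0xe5 ]

t0 = [0x6b, 0x75, 0x15, 0x64, 0x17, 0x55, 0x50, 0x69]
t1 = [0x6b, 0x6b, 0x75, 0x75, 0x58, 0x15, 0xe5, 0x64]
t2 = [0x17, 0x58, 0x55, 0x15, 0x50, 0xe5, 0x69, 0x64]
t3 = [0x17, 0x6b, 0x58, 0x75, 0x55, 0x58, 0x15, 0xe5]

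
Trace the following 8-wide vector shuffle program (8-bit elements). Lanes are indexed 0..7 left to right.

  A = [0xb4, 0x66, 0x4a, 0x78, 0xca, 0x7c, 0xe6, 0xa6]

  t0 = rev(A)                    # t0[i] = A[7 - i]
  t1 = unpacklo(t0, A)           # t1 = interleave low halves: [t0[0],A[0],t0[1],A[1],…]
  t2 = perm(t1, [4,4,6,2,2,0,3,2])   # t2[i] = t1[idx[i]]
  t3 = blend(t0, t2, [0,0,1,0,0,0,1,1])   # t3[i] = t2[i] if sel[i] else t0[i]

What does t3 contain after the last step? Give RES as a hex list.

RES = [0xa6, 0xe6, 0xca, 0xca, 0x78, 0x4a, 0x66, 0xe6]

  t0: a6 e6 7c ca 78 4a 66 b4
  t1: a6 b4 e6 66 7c 4a ca 78
  t2: 7c 7c ca e6 e6 a6 66 e6
  t3: a6 e6 ca ca 78 4a 66 e6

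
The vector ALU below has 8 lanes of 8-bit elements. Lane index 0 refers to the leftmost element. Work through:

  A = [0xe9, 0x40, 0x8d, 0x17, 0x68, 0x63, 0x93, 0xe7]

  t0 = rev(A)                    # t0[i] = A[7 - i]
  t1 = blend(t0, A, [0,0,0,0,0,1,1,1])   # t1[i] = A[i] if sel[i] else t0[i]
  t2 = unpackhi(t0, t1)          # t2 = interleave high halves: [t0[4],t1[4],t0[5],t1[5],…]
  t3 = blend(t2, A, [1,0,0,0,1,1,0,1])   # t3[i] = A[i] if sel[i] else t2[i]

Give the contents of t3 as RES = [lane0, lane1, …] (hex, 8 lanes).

t0 = [0xe7, 0x93, 0x63, 0x68, 0x17, 0x8d, 0x40, 0xe9]
t1 = [0xe7, 0x93, 0x63, 0x68, 0x17, 0x63, 0x93, 0xe7]
t2 = [0x17, 0x17, 0x8d, 0x63, 0x40, 0x93, 0xe9, 0xe7]
t3 = [0xe9, 0x17, 0x8d, 0x63, 0x68, 0x63, 0xe9, 0xe7]

RES = [0xe9, 0x17, 0x8d, 0x63, 0x68, 0x63, 0xe9, 0xe7]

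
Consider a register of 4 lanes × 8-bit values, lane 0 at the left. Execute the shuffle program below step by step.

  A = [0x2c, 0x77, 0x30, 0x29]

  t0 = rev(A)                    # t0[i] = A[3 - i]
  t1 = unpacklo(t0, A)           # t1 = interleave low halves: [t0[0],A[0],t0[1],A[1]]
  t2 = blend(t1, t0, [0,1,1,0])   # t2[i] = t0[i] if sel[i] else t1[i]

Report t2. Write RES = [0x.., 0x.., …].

RES = [0x29, 0x30, 0x77, 0x77]

  t0: 29 30 77 2c
  t1: 29 2c 30 77
  t2: 29 30 77 77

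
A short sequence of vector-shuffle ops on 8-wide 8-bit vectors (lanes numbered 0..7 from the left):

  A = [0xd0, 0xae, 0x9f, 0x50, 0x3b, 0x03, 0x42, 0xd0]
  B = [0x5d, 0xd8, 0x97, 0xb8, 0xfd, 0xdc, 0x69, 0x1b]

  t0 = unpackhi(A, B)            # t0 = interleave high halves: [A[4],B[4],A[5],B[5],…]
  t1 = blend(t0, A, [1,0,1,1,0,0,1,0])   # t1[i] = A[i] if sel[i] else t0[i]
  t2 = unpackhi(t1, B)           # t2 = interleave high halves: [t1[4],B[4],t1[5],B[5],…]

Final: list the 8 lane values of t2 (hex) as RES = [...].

→ t0 |3b|fd|03|dc|42|69|d0|1b|
→ t1 |d0|fd|9f|50|42|69|42|1b|
→ t2 |42|fd|69|dc|42|69|1b|1b|

RES = [0x42, 0xfd, 0x69, 0xdc, 0x42, 0x69, 0x1b, 0x1b]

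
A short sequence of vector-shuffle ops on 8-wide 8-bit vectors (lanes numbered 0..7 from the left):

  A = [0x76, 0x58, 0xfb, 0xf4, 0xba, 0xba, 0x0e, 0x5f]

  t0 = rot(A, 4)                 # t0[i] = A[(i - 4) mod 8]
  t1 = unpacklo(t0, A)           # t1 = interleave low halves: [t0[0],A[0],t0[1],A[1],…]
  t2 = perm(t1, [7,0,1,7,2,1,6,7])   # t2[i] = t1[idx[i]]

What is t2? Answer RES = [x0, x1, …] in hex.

t0 = [0xba, 0xba, 0x0e, 0x5f, 0x76, 0x58, 0xfb, 0xf4]
t1 = [0xba, 0x76, 0xba, 0x58, 0x0e, 0xfb, 0x5f, 0xf4]
t2 = [0xf4, 0xba, 0x76, 0xf4, 0xba, 0x76, 0x5f, 0xf4]

RES = [0xf4, 0xba, 0x76, 0xf4, 0xba, 0x76, 0x5f, 0xf4]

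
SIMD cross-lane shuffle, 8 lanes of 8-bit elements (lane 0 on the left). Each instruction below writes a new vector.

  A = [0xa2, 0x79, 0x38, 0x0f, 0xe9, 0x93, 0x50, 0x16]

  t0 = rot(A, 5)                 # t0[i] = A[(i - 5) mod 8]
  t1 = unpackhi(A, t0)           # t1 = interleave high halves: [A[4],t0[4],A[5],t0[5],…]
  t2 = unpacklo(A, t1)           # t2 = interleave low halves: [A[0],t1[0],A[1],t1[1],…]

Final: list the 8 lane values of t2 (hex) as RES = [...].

RES = [0xa2, 0xe9, 0x79, 0x16, 0x38, 0x93, 0x0f, 0xa2]

→ t0 |0f|e9|93|50|16|a2|79|38|
→ t1 |e9|16|93|a2|50|79|16|38|
→ t2 |a2|e9|79|16|38|93|0f|a2|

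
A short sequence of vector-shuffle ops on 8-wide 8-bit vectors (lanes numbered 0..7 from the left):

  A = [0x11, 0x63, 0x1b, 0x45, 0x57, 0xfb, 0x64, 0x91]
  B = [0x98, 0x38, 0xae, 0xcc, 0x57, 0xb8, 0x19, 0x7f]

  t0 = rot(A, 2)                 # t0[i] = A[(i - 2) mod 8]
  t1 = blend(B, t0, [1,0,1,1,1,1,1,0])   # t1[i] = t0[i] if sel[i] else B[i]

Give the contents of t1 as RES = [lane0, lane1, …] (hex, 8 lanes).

  t0: 64 91 11 63 1b 45 57 fb
  t1: 64 38 11 63 1b 45 57 7f

RES = [0x64, 0x38, 0x11, 0x63, 0x1b, 0x45, 0x57, 0x7f]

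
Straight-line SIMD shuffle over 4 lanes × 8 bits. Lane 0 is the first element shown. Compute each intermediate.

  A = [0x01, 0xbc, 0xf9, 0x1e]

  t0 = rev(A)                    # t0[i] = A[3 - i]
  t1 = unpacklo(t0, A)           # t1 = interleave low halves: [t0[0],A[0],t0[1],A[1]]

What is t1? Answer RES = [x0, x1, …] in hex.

RES = [ 0x1e  0x01  0xf9  0xbc ]

  t0: 1e f9 bc 01
  t1: 1e 01 f9 bc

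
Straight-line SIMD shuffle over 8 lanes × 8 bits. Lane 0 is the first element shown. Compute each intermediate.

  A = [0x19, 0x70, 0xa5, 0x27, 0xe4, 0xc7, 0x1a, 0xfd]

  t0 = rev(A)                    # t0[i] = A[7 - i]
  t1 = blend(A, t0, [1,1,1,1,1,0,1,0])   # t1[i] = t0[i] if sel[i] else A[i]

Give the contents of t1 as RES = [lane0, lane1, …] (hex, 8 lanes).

t0 = [0xfd, 0x1a, 0xc7, 0xe4, 0x27, 0xa5, 0x70, 0x19]
t1 = [0xfd, 0x1a, 0xc7, 0xe4, 0x27, 0xc7, 0x70, 0xfd]

RES = [ 0xfd  0x1a  0xc7  0xe4  0x27  0xc7  0x70  0xfd ]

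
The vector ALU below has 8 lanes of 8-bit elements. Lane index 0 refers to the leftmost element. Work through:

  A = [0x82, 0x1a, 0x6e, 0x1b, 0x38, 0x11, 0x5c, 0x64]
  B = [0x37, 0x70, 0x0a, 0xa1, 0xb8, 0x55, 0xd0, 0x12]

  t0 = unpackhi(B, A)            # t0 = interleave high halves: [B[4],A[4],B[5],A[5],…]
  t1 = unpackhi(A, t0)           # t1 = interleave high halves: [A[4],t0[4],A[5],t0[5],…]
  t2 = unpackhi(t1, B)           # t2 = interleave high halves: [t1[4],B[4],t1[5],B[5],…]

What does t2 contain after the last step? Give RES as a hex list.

RES = [0x5c, 0xb8, 0x12, 0x55, 0x64, 0xd0, 0x64, 0x12]

→ t0 |b8|38|55|11|d0|5c|12|64|
→ t1 |38|d0|11|5c|5c|12|64|64|
→ t2 |5c|b8|12|55|64|d0|64|12|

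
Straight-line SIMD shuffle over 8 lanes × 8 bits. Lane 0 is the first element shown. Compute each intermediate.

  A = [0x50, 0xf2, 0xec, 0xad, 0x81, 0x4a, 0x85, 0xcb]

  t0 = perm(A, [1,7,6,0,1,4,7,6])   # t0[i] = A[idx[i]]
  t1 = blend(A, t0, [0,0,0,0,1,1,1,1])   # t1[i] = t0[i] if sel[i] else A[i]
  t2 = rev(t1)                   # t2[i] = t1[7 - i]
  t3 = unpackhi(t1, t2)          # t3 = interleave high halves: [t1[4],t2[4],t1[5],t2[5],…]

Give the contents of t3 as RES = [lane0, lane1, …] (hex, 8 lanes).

t0 = [0xf2, 0xcb, 0x85, 0x50, 0xf2, 0x81, 0xcb, 0x85]
t1 = [0x50, 0xf2, 0xec, 0xad, 0xf2, 0x81, 0xcb, 0x85]
t2 = [0x85, 0xcb, 0x81, 0xf2, 0xad, 0xec, 0xf2, 0x50]
t3 = [0xf2, 0xad, 0x81, 0xec, 0xcb, 0xf2, 0x85, 0x50]

RES = [0xf2, 0xad, 0x81, 0xec, 0xcb, 0xf2, 0x85, 0x50]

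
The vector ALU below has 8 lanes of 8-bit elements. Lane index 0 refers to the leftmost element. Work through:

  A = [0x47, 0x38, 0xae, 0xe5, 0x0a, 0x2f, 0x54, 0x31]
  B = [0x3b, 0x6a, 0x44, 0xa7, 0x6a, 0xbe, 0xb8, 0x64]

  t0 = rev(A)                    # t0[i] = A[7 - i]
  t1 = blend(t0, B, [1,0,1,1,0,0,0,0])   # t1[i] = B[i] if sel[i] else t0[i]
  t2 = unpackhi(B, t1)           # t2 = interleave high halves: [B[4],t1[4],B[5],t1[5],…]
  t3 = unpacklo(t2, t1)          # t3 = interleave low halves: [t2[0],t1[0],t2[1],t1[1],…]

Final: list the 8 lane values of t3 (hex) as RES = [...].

RES = [ 0x6a  0x3b  0xe5  0x54  0xbe  0x44  0xae  0xa7 ]

  t0: 31 54 2f 0a e5 ae 38 47
  t1: 3b 54 44 a7 e5 ae 38 47
  t2: 6a e5 be ae b8 38 64 47
  t3: 6a 3b e5 54 be 44 ae a7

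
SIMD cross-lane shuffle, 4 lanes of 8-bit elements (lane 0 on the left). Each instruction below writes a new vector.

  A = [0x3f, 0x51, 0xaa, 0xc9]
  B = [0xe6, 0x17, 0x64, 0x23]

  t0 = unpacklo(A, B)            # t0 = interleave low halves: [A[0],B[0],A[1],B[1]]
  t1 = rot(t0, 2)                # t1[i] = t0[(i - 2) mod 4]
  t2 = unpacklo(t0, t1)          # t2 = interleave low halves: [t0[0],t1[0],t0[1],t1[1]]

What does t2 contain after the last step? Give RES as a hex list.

RES = [ 0x3f  0x51  0xe6  0x17 ]

→ t0 |3f|e6|51|17|
→ t1 |51|17|3f|e6|
→ t2 |3f|51|e6|17|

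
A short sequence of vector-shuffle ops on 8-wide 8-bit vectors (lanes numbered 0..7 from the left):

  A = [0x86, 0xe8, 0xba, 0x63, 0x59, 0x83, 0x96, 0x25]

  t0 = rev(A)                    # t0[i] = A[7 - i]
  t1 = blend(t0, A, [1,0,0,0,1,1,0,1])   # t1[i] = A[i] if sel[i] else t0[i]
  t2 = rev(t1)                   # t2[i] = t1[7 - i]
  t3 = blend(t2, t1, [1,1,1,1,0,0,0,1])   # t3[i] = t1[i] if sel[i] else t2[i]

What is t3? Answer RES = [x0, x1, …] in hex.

RES = [ 0x86  0x96  0x83  0x59  0x59  0x83  0x96  0x25 ]

→ t0 |25|96|83|59|63|ba|e8|86|
→ t1 |86|96|83|59|59|83|e8|25|
→ t2 |25|e8|83|59|59|83|96|86|
→ t3 |86|96|83|59|59|83|96|25|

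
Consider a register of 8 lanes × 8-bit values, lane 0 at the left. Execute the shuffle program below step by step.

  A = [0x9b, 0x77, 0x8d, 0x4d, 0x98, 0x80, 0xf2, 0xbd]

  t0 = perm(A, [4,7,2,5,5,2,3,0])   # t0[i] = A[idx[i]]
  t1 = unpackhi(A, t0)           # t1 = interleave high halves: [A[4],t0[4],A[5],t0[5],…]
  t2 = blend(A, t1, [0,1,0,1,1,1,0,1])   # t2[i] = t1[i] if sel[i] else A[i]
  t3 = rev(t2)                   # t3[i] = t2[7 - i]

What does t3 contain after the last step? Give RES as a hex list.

→ t0 |98|bd|8d|80|80|8d|4d|9b|
→ t1 |98|80|80|8d|f2|4d|bd|9b|
→ t2 |9b|80|8d|8d|f2|4d|f2|9b|
→ t3 |9b|f2|4d|f2|8d|8d|80|9b|

RES = [0x9b, 0xf2, 0x4d, 0xf2, 0x8d, 0x8d, 0x80, 0x9b]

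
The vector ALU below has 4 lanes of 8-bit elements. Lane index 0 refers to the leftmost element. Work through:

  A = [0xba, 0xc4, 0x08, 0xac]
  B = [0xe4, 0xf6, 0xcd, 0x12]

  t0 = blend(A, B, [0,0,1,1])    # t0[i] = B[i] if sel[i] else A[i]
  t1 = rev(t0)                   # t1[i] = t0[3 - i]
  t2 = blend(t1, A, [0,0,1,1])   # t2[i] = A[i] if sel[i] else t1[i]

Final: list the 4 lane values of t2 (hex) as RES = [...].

RES = [0x12, 0xcd, 0x08, 0xac]

  t0: ba c4 cd 12
  t1: 12 cd c4 ba
  t2: 12 cd 08 ac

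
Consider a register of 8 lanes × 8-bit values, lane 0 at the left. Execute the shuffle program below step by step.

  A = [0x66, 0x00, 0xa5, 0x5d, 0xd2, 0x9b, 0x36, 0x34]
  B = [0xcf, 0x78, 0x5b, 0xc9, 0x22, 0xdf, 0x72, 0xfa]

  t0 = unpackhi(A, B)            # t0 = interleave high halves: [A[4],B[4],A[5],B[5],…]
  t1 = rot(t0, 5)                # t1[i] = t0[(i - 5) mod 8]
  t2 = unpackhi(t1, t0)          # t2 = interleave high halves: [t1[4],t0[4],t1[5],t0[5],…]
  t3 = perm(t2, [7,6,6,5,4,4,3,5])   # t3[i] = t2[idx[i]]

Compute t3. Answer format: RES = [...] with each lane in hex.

RES = [0xfa, 0x9b, 0x9b, 0x34, 0x22, 0x22, 0x72, 0x34]

t0 = [0xd2, 0x22, 0x9b, 0xdf, 0x36, 0x72, 0x34, 0xfa]
t1 = [0xdf, 0x36, 0x72, 0x34, 0xfa, 0xd2, 0x22, 0x9b]
t2 = [0xfa, 0x36, 0xd2, 0x72, 0x22, 0x34, 0x9b, 0xfa]
t3 = [0xfa, 0x9b, 0x9b, 0x34, 0x22, 0x22, 0x72, 0x34]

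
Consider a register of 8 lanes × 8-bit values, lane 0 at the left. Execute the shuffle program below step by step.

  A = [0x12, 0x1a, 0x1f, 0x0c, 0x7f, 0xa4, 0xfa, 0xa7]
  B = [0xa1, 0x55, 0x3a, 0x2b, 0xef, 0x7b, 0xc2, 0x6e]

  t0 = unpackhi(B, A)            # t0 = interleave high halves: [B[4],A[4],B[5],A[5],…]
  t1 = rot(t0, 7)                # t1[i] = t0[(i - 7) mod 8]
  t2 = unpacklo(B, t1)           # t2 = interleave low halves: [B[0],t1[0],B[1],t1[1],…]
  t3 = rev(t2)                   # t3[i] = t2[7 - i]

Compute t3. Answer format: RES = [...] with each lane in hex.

→ t0 |ef|7f|7b|a4|c2|fa|6e|a7|
→ t1 |7f|7b|a4|c2|fa|6e|a7|ef|
→ t2 |a1|7f|55|7b|3a|a4|2b|c2|
→ t3 |c2|2b|a4|3a|7b|55|7f|a1|

RES = [ 0xc2  0x2b  0xa4  0x3a  0x7b  0x55  0x7f  0xa1 ]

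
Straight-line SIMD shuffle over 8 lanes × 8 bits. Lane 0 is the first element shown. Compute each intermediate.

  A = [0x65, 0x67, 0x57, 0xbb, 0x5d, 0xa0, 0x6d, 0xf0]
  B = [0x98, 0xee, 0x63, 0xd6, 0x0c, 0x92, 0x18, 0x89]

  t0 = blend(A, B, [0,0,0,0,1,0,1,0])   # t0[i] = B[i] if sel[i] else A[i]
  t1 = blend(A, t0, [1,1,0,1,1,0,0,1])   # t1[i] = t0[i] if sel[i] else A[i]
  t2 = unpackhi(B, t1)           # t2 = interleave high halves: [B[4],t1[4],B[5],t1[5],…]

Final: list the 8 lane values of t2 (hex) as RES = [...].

RES = [ 0x0c  0x0c  0x92  0xa0  0x18  0x6d  0x89  0xf0 ]

  t0: 65 67 57 bb 0c a0 18 f0
  t1: 65 67 57 bb 0c a0 6d f0
  t2: 0c 0c 92 a0 18 6d 89 f0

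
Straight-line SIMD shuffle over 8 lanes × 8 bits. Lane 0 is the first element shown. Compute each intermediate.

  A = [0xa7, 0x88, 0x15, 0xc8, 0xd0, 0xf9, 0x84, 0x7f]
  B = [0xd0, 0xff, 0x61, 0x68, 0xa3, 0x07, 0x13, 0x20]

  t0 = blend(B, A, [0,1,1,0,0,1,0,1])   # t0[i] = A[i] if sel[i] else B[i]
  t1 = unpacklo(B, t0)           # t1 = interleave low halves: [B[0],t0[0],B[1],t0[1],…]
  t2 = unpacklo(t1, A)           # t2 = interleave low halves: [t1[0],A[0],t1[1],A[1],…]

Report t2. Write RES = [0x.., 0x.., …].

RES = [0xd0, 0xa7, 0xd0, 0x88, 0xff, 0x15, 0x88, 0xc8]

  t0: d0 88 15 68 a3 f9 13 7f
  t1: d0 d0 ff 88 61 15 68 68
  t2: d0 a7 d0 88 ff 15 88 c8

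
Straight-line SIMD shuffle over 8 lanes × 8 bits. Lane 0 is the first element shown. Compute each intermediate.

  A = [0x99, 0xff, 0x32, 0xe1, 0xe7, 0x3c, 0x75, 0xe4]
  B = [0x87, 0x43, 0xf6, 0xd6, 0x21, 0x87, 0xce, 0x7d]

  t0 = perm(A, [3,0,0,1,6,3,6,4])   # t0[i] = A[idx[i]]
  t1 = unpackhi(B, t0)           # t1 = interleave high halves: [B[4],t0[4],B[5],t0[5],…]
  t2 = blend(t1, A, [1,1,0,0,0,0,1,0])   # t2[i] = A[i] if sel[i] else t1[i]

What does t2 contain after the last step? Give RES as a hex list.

  t0: e1 99 99 ff 75 e1 75 e7
  t1: 21 75 87 e1 ce 75 7d e7
  t2: 99 ff 87 e1 ce 75 75 e7

RES = [ 0x99  0xff  0x87  0xe1  0xce  0x75  0x75  0xe7 ]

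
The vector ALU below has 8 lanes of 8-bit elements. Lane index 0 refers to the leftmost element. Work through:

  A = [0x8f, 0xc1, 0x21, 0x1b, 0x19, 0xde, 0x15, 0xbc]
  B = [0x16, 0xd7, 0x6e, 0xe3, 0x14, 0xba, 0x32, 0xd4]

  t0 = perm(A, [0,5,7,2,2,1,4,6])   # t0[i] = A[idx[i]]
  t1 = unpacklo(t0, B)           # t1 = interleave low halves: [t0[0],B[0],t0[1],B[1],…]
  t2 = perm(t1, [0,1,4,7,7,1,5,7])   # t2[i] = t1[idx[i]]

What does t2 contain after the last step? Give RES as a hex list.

→ t0 |8f|de|bc|21|21|c1|19|15|
→ t1 |8f|16|de|d7|bc|6e|21|e3|
→ t2 |8f|16|bc|e3|e3|16|6e|e3|

RES = [ 0x8f  0x16  0xbc  0xe3  0xe3  0x16  0x6e  0xe3 ]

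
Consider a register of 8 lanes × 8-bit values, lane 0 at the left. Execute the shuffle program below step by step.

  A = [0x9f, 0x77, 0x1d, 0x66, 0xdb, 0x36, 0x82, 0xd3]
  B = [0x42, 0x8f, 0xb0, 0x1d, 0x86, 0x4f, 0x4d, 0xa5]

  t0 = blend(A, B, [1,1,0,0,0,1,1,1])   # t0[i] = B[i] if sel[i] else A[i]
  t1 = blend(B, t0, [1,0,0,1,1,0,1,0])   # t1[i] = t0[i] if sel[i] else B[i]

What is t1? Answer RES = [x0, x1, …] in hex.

RES = [0x42, 0x8f, 0xb0, 0x66, 0xdb, 0x4f, 0x4d, 0xa5]

→ t0 |42|8f|1d|66|db|4f|4d|a5|
→ t1 |42|8f|b0|66|db|4f|4d|a5|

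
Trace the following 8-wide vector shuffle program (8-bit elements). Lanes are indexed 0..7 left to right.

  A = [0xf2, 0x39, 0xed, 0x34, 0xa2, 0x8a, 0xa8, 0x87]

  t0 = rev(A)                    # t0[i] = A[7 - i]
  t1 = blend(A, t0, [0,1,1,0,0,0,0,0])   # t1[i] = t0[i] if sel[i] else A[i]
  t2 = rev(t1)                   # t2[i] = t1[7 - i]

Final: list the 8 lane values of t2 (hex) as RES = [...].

  t0: 87 a8 8a a2 34 ed 39 f2
  t1: f2 a8 8a 34 a2 8a a8 87
  t2: 87 a8 8a a2 34 8a a8 f2

RES = [ 0x87  0xa8  0x8a  0xa2  0x34  0x8a  0xa8  0xf2 ]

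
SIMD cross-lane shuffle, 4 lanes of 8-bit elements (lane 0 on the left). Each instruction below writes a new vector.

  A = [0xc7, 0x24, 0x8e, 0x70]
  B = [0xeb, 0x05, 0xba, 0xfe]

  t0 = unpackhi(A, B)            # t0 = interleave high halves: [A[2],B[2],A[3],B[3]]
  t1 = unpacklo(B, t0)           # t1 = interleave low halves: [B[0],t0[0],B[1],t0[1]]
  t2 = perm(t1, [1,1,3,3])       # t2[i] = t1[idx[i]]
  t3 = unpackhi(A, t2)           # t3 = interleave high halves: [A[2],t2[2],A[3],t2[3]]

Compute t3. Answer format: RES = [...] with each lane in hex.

RES = [ 0x8e  0xba  0x70  0xba ]

t0 = [0x8e, 0xba, 0x70, 0xfe]
t1 = [0xeb, 0x8e, 0x05, 0xba]
t2 = [0x8e, 0x8e, 0xba, 0xba]
t3 = [0x8e, 0xba, 0x70, 0xba]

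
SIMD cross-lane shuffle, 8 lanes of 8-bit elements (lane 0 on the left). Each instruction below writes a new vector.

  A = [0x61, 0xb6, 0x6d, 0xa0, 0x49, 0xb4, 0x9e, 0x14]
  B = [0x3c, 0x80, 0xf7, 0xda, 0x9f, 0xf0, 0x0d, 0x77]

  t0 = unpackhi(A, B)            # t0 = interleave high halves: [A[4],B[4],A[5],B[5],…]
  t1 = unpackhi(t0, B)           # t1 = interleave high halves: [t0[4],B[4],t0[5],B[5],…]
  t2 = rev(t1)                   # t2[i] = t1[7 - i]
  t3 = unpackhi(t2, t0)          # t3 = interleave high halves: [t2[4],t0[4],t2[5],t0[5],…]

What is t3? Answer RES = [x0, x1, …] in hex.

RES = [0xf0, 0x9e, 0x0d, 0x0d, 0x9f, 0x14, 0x9e, 0x77]

  t0: 49 9f b4 f0 9e 0d 14 77
  t1: 9e 9f 0d f0 14 0d 77 77
  t2: 77 77 0d 14 f0 0d 9f 9e
  t3: f0 9e 0d 0d 9f 14 9e 77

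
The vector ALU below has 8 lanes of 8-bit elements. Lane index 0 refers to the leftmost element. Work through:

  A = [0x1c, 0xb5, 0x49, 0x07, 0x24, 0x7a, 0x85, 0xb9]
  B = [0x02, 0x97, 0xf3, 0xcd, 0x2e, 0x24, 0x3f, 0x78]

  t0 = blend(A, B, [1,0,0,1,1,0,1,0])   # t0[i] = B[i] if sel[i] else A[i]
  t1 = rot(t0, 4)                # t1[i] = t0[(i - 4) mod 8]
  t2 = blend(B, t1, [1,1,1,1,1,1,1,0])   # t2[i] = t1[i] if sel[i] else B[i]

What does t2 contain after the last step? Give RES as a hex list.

RES = [ 0x2e  0x7a  0x3f  0xb9  0x02  0xb5  0x49  0x78 ]

  t0: 02 b5 49 cd 2e 7a 3f b9
  t1: 2e 7a 3f b9 02 b5 49 cd
  t2: 2e 7a 3f b9 02 b5 49 78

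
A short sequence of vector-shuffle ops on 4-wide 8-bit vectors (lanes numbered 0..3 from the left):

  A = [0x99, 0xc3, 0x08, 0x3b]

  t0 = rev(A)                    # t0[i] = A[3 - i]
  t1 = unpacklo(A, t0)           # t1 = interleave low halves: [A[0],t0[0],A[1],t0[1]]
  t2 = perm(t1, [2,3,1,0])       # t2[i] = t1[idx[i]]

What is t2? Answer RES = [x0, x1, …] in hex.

RES = [ 0xc3  0x08  0x3b  0x99 ]

t0 = [0x3b, 0x08, 0xc3, 0x99]
t1 = [0x99, 0x3b, 0xc3, 0x08]
t2 = [0xc3, 0x08, 0x3b, 0x99]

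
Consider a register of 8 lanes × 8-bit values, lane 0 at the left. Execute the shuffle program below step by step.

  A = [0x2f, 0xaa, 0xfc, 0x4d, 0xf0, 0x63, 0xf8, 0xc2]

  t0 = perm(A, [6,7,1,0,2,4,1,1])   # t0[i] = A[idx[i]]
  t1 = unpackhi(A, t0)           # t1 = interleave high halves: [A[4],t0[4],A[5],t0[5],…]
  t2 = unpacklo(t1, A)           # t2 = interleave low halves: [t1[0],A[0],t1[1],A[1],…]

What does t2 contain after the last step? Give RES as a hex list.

→ t0 |f8|c2|aa|2f|fc|f0|aa|aa|
→ t1 |f0|fc|63|f0|f8|aa|c2|aa|
→ t2 |f0|2f|fc|aa|63|fc|f0|4d|

RES = [ 0xf0  0x2f  0xfc  0xaa  0x63  0xfc  0xf0  0x4d ]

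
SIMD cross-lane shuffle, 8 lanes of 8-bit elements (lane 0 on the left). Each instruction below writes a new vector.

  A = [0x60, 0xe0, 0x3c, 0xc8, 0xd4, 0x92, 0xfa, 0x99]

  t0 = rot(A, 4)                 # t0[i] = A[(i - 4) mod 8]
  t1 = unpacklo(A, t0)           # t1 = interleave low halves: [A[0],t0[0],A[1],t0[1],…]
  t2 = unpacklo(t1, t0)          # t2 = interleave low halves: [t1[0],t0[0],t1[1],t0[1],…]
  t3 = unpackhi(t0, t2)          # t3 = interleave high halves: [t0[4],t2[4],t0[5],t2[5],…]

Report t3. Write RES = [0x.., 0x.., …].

  t0: d4 92 fa 99 60 e0 3c c8
  t1: 60 d4 e0 92 3c fa c8 99
  t2: 60 d4 d4 92 e0 fa 92 99
  t3: 60 e0 e0 fa 3c 92 c8 99

RES = [0x60, 0xe0, 0xe0, 0xfa, 0x3c, 0x92, 0xc8, 0x99]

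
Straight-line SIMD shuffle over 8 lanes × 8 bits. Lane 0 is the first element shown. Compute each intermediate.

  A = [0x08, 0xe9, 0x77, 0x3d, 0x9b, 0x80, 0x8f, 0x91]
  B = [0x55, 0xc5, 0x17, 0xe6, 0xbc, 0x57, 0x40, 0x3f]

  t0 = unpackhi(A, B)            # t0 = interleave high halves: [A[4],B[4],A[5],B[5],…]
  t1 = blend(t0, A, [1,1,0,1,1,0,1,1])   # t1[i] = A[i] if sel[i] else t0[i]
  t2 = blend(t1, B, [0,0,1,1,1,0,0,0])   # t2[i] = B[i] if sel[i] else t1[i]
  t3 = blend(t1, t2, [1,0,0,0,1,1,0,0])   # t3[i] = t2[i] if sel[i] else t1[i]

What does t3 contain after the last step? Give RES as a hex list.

→ t0 |9b|bc|80|57|8f|40|91|3f|
→ t1 |08|e9|80|3d|9b|40|8f|91|
→ t2 |08|e9|17|e6|bc|40|8f|91|
→ t3 |08|e9|80|3d|bc|40|8f|91|

RES = [0x08, 0xe9, 0x80, 0x3d, 0xbc, 0x40, 0x8f, 0x91]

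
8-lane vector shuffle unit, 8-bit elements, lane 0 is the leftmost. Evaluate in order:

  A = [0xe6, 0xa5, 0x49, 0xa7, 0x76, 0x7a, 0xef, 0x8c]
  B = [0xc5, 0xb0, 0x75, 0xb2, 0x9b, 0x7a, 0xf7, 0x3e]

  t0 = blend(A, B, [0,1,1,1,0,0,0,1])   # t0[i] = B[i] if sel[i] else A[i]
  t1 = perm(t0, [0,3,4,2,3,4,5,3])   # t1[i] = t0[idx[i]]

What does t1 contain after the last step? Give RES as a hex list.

→ t0 |e6|b0|75|b2|76|7a|ef|3e|
→ t1 |e6|b2|76|75|b2|76|7a|b2|

RES = [ 0xe6  0xb2  0x76  0x75  0xb2  0x76  0x7a  0xb2 ]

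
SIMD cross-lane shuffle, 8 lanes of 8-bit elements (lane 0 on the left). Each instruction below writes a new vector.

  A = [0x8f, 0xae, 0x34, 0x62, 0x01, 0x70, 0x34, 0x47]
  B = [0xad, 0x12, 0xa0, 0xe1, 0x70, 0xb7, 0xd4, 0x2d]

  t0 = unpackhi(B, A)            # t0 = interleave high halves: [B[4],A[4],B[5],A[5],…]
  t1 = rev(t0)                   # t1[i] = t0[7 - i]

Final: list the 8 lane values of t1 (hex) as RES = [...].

RES = [ 0x47  0x2d  0x34  0xd4  0x70  0xb7  0x01  0x70 ]

→ t0 |70|01|b7|70|d4|34|2d|47|
→ t1 |47|2d|34|d4|70|b7|01|70|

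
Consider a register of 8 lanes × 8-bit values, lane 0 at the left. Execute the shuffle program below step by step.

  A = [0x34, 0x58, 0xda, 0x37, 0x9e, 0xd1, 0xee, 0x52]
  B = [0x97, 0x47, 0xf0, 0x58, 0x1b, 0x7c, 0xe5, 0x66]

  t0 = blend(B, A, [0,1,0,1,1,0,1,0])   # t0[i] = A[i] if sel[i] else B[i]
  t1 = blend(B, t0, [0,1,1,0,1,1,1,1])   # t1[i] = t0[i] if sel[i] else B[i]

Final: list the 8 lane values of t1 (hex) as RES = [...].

t0 = [0x97, 0x58, 0xf0, 0x37, 0x9e, 0x7c, 0xee, 0x66]
t1 = [0x97, 0x58, 0xf0, 0x58, 0x9e, 0x7c, 0xee, 0x66]

RES = [ 0x97  0x58  0xf0  0x58  0x9e  0x7c  0xee  0x66 ]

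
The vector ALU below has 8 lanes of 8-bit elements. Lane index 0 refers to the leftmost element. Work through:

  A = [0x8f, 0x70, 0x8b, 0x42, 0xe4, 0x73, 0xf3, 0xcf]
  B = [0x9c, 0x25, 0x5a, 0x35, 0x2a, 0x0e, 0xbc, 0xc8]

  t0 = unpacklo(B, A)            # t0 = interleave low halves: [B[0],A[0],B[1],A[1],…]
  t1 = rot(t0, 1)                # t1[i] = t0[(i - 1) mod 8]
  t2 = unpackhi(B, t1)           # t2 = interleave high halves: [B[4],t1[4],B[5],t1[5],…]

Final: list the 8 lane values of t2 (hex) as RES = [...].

RES = [0x2a, 0x70, 0x0e, 0x5a, 0xbc, 0x8b, 0xc8, 0x35]

→ t0 |9c|8f|25|70|5a|8b|35|42|
→ t1 |42|9c|8f|25|70|5a|8b|35|
→ t2 |2a|70|0e|5a|bc|8b|c8|35|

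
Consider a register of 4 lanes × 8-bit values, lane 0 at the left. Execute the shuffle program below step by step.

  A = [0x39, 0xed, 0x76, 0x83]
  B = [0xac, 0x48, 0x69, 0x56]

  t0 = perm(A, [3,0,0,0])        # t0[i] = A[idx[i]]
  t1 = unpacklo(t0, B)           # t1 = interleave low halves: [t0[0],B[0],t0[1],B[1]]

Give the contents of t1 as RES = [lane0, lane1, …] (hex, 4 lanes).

→ t0 |83|39|39|39|
→ t1 |83|ac|39|48|

RES = [ 0x83  0xac  0x39  0x48 ]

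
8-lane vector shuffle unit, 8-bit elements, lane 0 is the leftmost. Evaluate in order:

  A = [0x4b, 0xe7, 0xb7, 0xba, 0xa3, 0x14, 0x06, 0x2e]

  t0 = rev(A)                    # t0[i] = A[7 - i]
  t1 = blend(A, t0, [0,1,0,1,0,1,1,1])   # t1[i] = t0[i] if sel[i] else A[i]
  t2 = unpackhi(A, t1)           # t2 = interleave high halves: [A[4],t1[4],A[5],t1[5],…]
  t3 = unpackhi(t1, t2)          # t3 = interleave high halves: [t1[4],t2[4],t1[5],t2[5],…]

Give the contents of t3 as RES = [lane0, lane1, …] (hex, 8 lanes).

RES = [0xa3, 0x06, 0xb7, 0xe7, 0xe7, 0x2e, 0x4b, 0x4b]

→ t0 |2e|06|14|a3|ba|b7|e7|4b|
→ t1 |4b|06|b7|a3|a3|b7|e7|4b|
→ t2 |a3|a3|14|b7|06|e7|2e|4b|
→ t3 |a3|06|b7|e7|e7|2e|4b|4b|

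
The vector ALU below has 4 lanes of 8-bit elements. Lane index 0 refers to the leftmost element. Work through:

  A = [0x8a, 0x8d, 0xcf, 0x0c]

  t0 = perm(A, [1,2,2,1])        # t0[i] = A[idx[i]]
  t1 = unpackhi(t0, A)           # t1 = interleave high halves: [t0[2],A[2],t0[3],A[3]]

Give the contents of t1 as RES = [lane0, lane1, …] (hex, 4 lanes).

RES = [ 0xcf  0xcf  0x8d  0x0c ]

t0 = [0x8d, 0xcf, 0xcf, 0x8d]
t1 = [0xcf, 0xcf, 0x8d, 0x0c]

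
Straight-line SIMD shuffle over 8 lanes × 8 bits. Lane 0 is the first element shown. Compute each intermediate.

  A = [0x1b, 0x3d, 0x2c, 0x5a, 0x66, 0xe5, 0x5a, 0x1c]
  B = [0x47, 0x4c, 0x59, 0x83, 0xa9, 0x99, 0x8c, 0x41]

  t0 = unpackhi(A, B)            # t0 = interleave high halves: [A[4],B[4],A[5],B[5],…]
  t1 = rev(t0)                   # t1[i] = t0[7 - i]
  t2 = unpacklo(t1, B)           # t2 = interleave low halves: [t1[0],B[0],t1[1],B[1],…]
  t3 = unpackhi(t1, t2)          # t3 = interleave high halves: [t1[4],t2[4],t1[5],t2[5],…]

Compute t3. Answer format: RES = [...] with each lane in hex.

→ t0 |66|a9|e5|99|5a|8c|1c|41|
→ t1 |41|1c|8c|5a|99|e5|a9|66|
→ t2 |41|47|1c|4c|8c|59|5a|83|
→ t3 |99|8c|e5|59|a9|5a|66|83|

RES = [0x99, 0x8c, 0xe5, 0x59, 0xa9, 0x5a, 0x66, 0x83]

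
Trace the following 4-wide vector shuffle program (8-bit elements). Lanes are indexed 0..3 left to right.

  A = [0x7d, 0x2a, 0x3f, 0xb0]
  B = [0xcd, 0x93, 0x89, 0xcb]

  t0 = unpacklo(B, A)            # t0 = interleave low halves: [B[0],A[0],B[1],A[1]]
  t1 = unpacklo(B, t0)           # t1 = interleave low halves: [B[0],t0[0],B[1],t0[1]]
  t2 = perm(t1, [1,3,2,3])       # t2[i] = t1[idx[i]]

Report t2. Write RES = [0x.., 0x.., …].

→ t0 |cd|7d|93|2a|
→ t1 |cd|cd|93|7d|
→ t2 |cd|7d|93|7d|

RES = [0xcd, 0x7d, 0x93, 0x7d]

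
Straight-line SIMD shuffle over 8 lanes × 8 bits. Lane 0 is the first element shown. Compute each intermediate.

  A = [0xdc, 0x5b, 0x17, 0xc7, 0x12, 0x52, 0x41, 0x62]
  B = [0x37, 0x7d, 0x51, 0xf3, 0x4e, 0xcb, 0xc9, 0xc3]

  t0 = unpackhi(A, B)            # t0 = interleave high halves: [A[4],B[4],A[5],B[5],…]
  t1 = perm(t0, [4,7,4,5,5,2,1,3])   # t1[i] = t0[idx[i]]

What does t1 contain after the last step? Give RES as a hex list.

  t0: 12 4e 52 cb 41 c9 62 c3
  t1: 41 c3 41 c9 c9 52 4e cb

RES = [0x41, 0xc3, 0x41, 0xc9, 0xc9, 0x52, 0x4e, 0xcb]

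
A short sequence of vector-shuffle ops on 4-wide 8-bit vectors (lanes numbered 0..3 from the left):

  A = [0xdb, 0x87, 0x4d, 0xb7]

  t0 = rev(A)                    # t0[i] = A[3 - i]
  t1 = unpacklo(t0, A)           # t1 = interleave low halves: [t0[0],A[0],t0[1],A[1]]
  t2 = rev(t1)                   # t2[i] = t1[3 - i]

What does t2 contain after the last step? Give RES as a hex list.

RES = [ 0x87  0x4d  0xdb  0xb7 ]

→ t0 |b7|4d|87|db|
→ t1 |b7|db|4d|87|
→ t2 |87|4d|db|b7|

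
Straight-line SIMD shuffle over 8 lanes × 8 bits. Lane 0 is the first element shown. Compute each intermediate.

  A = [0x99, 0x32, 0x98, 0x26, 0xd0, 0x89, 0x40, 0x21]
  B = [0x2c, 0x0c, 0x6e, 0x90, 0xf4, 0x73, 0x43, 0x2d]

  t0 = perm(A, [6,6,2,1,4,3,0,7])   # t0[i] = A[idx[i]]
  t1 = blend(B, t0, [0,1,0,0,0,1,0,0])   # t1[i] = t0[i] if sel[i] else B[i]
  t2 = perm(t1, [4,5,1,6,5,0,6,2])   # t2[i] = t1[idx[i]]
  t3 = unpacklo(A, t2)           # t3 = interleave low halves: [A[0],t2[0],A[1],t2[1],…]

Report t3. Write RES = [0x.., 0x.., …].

RES = [0x99, 0xf4, 0x32, 0x26, 0x98, 0x40, 0x26, 0x43]

t0 = [0x40, 0x40, 0x98, 0x32, 0xd0, 0x26, 0x99, 0x21]
t1 = [0x2c, 0x40, 0x6e, 0x90, 0xf4, 0x26, 0x43, 0x2d]
t2 = [0xf4, 0x26, 0x40, 0x43, 0x26, 0x2c, 0x43, 0x6e]
t3 = [0x99, 0xf4, 0x32, 0x26, 0x98, 0x40, 0x26, 0x43]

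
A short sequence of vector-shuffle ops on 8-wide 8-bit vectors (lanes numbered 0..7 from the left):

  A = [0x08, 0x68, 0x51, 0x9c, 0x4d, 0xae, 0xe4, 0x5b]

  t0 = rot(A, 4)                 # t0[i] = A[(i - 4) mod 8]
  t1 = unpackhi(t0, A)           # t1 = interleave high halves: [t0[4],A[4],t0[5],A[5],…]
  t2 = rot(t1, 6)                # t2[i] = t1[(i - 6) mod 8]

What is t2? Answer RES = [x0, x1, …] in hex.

RES = [ 0x68  0xae  0x51  0xe4  0x9c  0x5b  0x08  0x4d ]

→ t0 |4d|ae|e4|5b|08|68|51|9c|
→ t1 |08|4d|68|ae|51|e4|9c|5b|
→ t2 |68|ae|51|e4|9c|5b|08|4d|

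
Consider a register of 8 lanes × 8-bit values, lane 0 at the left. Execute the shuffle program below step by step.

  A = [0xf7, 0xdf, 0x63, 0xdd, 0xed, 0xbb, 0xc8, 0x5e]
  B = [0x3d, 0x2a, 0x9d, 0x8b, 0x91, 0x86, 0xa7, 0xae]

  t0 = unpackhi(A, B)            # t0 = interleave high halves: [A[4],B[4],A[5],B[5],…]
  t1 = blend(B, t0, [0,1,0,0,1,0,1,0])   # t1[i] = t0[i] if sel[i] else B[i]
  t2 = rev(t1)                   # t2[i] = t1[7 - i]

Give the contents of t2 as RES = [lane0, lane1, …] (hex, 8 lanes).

t0 = [0xed, 0x91, 0xbb, 0x86, 0xc8, 0xa7, 0x5e, 0xae]
t1 = [0x3d, 0x91, 0x9d, 0x8b, 0xc8, 0x86, 0x5e, 0xae]
t2 = [0xae, 0x5e, 0x86, 0xc8, 0x8b, 0x9d, 0x91, 0x3d]

RES = [0xae, 0x5e, 0x86, 0xc8, 0x8b, 0x9d, 0x91, 0x3d]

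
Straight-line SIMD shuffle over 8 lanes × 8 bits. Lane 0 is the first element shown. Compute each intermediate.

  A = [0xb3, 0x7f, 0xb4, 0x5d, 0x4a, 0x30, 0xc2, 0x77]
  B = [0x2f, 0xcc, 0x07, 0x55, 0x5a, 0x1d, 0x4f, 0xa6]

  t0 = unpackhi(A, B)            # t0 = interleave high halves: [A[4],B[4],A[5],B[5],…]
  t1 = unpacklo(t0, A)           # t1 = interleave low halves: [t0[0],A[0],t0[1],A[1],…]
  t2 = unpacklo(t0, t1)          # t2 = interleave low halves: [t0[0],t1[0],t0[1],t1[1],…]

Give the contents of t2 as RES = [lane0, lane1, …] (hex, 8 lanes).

  t0: 4a 5a 30 1d c2 4f 77 a6
  t1: 4a b3 5a 7f 30 b4 1d 5d
  t2: 4a 4a 5a b3 30 5a 1d 7f

RES = [0x4a, 0x4a, 0x5a, 0xb3, 0x30, 0x5a, 0x1d, 0x7f]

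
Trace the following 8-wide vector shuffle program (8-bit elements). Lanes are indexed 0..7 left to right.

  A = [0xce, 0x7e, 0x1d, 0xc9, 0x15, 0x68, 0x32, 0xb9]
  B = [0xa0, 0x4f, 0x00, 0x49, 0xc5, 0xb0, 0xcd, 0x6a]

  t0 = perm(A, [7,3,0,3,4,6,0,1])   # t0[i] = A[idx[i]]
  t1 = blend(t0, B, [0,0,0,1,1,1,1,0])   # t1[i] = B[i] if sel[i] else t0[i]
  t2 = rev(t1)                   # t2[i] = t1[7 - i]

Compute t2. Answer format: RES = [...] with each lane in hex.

RES = [0x7e, 0xcd, 0xb0, 0xc5, 0x49, 0xce, 0xc9, 0xb9]

  t0: b9 c9 ce c9 15 32 ce 7e
  t1: b9 c9 ce 49 c5 b0 cd 7e
  t2: 7e cd b0 c5 49 ce c9 b9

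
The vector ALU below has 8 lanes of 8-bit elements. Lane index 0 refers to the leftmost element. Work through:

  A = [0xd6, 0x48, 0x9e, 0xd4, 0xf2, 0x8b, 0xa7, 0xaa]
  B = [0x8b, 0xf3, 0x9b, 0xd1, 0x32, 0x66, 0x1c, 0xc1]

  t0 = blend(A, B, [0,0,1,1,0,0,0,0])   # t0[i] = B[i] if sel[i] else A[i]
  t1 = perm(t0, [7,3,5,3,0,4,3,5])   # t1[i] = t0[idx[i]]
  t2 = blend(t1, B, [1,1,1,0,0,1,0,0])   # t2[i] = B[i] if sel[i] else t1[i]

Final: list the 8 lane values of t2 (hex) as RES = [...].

t0 = [0xd6, 0x48, 0x9b, 0xd1, 0xf2, 0x8b, 0xa7, 0xaa]
t1 = [0xaa, 0xd1, 0x8b, 0xd1, 0xd6, 0xf2, 0xd1, 0x8b]
t2 = [0x8b, 0xf3, 0x9b, 0xd1, 0xd6, 0x66, 0xd1, 0x8b]

RES = [0x8b, 0xf3, 0x9b, 0xd1, 0xd6, 0x66, 0xd1, 0x8b]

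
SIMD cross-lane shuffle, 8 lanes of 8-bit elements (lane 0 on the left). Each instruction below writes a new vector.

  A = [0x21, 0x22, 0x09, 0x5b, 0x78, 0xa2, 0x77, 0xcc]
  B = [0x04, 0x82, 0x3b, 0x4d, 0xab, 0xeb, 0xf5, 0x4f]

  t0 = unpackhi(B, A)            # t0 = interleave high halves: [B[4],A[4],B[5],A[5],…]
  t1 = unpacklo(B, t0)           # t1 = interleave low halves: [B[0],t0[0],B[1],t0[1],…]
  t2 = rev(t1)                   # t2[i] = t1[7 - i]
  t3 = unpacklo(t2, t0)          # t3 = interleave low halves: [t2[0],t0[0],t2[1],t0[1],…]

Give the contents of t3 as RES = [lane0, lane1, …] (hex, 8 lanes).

  t0: ab 78 eb a2 f5 77 4f cc
  t1: 04 ab 82 78 3b eb 4d a2
  t2: a2 4d eb 3b 78 82 ab 04
  t3: a2 ab 4d 78 eb eb 3b a2

RES = [0xa2, 0xab, 0x4d, 0x78, 0xeb, 0xeb, 0x3b, 0xa2]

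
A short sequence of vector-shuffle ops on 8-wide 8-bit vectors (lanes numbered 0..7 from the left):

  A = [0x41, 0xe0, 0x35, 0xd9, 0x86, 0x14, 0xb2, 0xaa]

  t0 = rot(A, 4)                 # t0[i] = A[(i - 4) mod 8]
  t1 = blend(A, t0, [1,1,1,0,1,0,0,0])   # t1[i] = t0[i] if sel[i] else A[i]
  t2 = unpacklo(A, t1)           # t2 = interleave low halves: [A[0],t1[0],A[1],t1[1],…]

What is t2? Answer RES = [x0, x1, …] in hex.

RES = [ 0x41  0x86  0xe0  0x14  0x35  0xb2  0xd9  0xd9 ]

→ t0 |86|14|b2|aa|41|e0|35|d9|
→ t1 |86|14|b2|d9|41|14|b2|aa|
→ t2 |41|86|e0|14|35|b2|d9|d9|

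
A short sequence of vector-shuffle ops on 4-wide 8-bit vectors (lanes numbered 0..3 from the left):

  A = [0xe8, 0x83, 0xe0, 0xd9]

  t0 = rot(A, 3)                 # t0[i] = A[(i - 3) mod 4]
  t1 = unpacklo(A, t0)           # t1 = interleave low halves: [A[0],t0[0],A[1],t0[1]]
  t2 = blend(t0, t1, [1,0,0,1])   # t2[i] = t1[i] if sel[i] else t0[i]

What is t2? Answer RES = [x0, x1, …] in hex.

→ t0 |83|e0|d9|e8|
→ t1 |e8|83|83|e0|
→ t2 |e8|e0|d9|e0|

RES = [0xe8, 0xe0, 0xd9, 0xe0]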